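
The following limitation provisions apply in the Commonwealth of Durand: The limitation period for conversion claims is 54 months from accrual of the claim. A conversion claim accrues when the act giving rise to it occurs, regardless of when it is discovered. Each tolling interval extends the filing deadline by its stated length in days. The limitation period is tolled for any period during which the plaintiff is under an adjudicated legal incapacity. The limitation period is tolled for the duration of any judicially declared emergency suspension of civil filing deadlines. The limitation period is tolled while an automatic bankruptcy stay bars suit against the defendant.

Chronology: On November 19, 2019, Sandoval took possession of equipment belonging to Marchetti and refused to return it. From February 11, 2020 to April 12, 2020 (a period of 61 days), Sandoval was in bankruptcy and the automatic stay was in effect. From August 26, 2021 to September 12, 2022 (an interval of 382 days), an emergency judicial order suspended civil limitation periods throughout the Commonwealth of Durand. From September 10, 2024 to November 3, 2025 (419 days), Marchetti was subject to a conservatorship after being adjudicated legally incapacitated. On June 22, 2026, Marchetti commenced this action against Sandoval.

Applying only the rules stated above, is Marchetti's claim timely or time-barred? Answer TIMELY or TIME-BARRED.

TIMELY

The claim accrued on November 19, 2019, the date of the act.
Adding the 54 months base period to November 19, 2019 gives a deadline of May 19, 2024, before any tolling.
Because the automatic bankruptcy stay ran from February 11, 2020 to April 12, 2020, the deadline is extended by 61 days to July 19, 2024.
The period was tolled for 382 days by the emergency suspension of filing deadlines (August 26, 2021 to September 12, 2022), pushing the deadline to August 5, 2025.
The plaintiff's legal incapacity from September 10, 2024 to November 3, 2025 tolled the period for 419 days, extending the deadline to September 28, 2026.
Marchetti filed on June 22, 2026, before the September 28, 2026 deadline, so the action is timely.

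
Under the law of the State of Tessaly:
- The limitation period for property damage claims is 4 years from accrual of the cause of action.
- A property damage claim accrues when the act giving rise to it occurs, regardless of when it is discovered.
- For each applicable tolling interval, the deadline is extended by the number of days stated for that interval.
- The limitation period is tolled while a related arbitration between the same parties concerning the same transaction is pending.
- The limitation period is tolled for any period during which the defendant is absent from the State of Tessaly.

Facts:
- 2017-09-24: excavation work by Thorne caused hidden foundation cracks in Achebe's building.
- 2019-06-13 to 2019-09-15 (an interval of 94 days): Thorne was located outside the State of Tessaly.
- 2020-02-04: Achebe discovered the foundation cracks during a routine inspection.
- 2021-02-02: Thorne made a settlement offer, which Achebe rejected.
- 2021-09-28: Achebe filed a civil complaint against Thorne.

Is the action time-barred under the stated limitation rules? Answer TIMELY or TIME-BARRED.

TIMELY

Accrual is governed by the date of the act, so the period began to run on 2017-09-24; the later discovery on 2020-02-04 is irrelevant under the stated rule.
The untolled deadline — 4 years after 2017-09-24 — is 2021-09-24.
The defendant's absence from the jurisdiction from 2019-06-13 to 2019-09-15 tolled the period for 94 days, extending the deadline to 2021-12-27.
None of the other events listed affects the running of the period under the stated rules.
The 2021-09-28 filing precedes the 2021-12-27 deadline; the claim is timely.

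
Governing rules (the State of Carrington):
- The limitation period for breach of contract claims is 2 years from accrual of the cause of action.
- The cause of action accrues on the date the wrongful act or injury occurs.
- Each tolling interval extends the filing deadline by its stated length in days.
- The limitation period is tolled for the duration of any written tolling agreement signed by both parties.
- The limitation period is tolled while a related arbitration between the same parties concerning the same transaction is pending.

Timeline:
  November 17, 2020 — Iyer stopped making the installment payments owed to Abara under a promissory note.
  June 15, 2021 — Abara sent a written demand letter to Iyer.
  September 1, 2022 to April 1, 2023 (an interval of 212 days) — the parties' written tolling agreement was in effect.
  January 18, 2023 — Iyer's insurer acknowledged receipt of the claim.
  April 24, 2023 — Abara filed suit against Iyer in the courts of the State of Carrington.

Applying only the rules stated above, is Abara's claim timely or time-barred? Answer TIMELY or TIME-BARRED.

TIMELY

The claim accrued on November 17, 2020, when the wrongful act occurred.
2 years from November 17, 2020 is November 17, 2022.
Because the written tolling agreement ran from September 1, 2022 to April 1, 2023, the deadline is extended by 212 days to June 17, 2023.
Nothing else in the chronology tolls or restarts the period.
Abara filed on April 24, 2023, before the June 17, 2023 deadline, so the action is timely.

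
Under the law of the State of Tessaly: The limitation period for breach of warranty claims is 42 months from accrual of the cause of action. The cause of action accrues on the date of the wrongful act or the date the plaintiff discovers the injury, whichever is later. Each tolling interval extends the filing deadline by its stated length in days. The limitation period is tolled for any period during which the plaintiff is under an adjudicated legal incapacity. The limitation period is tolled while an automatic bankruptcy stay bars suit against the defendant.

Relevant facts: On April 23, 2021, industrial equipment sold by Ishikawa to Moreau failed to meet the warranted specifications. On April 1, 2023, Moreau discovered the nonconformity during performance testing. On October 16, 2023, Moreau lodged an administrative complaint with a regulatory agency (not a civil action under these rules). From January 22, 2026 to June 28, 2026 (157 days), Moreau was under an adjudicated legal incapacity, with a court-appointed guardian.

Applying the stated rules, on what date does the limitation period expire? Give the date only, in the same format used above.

March 7, 2027

Because discovery on April 1, 2023 post-dates the April 23, 2021 act, accrual under the later-of rule falls on April 1, 2023.
Adding the 42 months base period to April 1, 2023 gives a deadline of October 1, 2026, before any tolling.
Because the plaintiff's legal incapacity ran from January 22, 2026 to June 28, 2026, the deadline is extended by 157 days to March 7, 2027.
None of the other events listed affects the running of the period under the stated rules.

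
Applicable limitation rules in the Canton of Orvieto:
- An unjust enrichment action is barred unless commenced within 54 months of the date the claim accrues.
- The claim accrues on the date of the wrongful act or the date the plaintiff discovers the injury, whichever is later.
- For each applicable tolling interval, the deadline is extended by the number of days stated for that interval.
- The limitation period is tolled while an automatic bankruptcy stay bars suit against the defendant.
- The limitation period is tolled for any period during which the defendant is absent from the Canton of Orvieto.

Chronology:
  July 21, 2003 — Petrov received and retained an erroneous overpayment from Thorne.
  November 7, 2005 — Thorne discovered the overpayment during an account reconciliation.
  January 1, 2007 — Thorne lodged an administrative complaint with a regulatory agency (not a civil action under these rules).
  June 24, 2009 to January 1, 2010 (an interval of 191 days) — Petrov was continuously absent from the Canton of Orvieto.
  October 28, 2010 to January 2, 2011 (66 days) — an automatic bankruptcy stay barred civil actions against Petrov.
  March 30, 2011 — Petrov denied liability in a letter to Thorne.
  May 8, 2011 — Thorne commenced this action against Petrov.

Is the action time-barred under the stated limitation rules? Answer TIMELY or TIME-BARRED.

The claim accrued on November 7, 2005 — the later of the July 21, 2003 act and the November 7, 2005 discovery.
Adding the 54 months base period to November 7, 2005 gives a deadline of May 7, 2010, before any tolling.
The period was tolled for 191 days by the defendant's absence from the jurisdiction (June 24, 2009 to January 1, 2010), pushing the deadline to November 14, 2010.
The automatic bankruptcy stay from October 28, 2010 to January 2, 2011 tolled the period for 66 days, extending the deadline to January 19, 2011.
Nothing else in the chronology tolls or restarts the period.
The May 8, 2011 filing falls after the January 19, 2011 deadline; the claim is time-barred.

TIME-BARRED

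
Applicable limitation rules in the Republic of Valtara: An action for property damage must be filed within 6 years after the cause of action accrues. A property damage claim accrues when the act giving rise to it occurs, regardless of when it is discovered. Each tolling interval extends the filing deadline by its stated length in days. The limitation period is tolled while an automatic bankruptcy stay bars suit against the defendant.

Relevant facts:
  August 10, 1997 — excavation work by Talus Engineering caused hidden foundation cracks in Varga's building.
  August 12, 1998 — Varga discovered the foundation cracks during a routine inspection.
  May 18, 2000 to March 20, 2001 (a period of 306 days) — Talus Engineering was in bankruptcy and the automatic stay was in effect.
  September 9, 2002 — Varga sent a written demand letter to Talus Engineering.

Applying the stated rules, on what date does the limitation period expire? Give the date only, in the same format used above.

Because the rule ties accrual to occurrence, the claim accrued on August 10, 1997, not on the August 12, 1998 discovery date.
6 years from August 10, 1997 is August 10, 2003.
The automatic bankruptcy stay from May 18, 2000 to March 20, 2001 tolled the period for 306 days, extending the deadline to June 11, 2004.
None of the other events listed affects the running of the period under the stated rules.

June 11, 2004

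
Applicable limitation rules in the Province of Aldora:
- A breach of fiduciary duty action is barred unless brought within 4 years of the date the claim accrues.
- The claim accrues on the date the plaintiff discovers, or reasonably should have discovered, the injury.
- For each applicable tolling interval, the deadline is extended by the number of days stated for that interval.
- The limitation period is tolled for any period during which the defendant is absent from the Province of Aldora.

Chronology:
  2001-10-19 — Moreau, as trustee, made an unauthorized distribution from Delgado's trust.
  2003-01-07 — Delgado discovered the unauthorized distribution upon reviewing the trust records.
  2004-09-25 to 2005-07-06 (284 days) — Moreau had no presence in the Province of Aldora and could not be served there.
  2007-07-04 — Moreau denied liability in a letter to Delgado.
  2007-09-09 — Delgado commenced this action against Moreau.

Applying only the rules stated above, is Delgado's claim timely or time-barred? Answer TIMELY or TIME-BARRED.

TIMELY

The claim did not accrue until Delgado discovered the injury on 2003-01-07; the 2001-10-19 act date does not start the clock under the stated rule.
The untolled deadline — 4 years after 2003-01-07 — is 2007-01-07.
Because the defendant's absence from the jurisdiction ran from 2004-09-25 to 2005-07-06, the deadline is extended by 284 days to 2007-10-18.
Nothing else in the chronology tolls or restarts the period.
Delgado filed on 2007-09-09, before the 2007-10-18 deadline, so the action is timely.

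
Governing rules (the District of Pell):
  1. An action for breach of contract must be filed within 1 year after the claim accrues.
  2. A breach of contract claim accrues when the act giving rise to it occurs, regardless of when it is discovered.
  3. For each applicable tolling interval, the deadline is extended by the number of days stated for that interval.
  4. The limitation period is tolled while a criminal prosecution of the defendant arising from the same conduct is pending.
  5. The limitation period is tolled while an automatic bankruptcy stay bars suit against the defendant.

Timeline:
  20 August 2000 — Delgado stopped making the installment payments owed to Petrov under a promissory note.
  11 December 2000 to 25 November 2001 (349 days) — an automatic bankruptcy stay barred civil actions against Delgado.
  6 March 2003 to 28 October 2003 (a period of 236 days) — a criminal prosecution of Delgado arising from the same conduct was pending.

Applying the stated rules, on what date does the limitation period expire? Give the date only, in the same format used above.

4 August 2002

The limitation period began to run on 20 August 2000.
The untolled deadline — 1 year after 20 August 2000 — is 20 August 2001.
Because the automatic bankruptcy stay ran from 11 December 2000 to 25 November 2001, the deadline is extended by 349 days to 4 August 2002.
By the time the pending criminal prosecution began on 6 March 2003, the limitation period had already expired on 4 August 2002; that interval cannot revive it.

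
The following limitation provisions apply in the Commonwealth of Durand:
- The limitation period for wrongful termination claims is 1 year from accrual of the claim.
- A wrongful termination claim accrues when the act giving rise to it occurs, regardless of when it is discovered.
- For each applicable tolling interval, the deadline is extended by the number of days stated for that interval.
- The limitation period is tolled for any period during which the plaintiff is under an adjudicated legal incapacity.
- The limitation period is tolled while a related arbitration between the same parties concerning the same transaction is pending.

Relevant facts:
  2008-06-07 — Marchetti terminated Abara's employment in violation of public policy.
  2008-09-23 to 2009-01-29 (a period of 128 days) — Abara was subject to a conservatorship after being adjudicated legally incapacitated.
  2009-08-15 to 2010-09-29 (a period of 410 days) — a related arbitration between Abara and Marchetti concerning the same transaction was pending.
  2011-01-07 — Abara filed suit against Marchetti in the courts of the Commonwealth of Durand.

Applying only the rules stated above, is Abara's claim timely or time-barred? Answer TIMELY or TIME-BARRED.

The claim accrued on 2008-06-07, when the wrongful act occurred.
1 year from 2008-06-07 is 2009-06-07.
The plaintiff's legal incapacity from 2008-09-23 to 2009-01-29 tolled the period for 128 days, extending the deadline to 2009-10-13.
Because the pending related arbitration ran from 2009-08-15 to 2010-09-29, the deadline is extended by 410 days to 2010-11-27.
Abara filed on 2011-01-07, after the 2010-11-27 deadline, so the action is time-barred.

TIME-BARRED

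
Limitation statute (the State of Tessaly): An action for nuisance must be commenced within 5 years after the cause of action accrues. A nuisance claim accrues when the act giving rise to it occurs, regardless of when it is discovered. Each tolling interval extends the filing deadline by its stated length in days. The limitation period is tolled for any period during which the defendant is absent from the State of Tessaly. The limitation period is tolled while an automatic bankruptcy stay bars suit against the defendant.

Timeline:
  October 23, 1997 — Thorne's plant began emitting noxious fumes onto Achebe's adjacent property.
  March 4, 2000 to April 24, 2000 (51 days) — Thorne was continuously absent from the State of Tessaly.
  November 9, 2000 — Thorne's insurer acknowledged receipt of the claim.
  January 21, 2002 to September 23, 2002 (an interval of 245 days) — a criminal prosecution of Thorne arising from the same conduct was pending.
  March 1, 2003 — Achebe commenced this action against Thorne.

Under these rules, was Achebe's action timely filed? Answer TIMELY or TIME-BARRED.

The limitation period began to run on October 23, 1997.
The untolled deadline — 5 years after October 23, 1997 — is October 23, 2002.
Because the defendant's absence from the jurisdiction ran from March 4, 2000 to April 24, 2000, the deadline is extended by 51 days to December 13, 2002.
Although a criminal prosecution ran from January 21, 2002 to September 23, 2002, the stated rules do not make that a tolling event, so it is disregarded.
None of the other events listed affects the running of the period under the stated rules.
Filing on March 1, 2003 missed the December 13, 2002 deadline — the action is time-barred.

TIME-BARRED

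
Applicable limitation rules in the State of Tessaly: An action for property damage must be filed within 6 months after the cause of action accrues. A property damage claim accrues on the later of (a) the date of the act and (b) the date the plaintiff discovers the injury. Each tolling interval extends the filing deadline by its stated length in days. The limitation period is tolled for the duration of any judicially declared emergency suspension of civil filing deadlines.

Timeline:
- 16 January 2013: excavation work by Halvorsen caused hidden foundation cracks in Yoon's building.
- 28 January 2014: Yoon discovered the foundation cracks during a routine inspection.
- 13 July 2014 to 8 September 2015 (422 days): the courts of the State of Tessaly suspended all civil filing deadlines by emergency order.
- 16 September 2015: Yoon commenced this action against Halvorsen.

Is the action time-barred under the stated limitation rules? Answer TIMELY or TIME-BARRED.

TIMELY

The claim accrued on 28 January 2014 — the later of the 16 January 2013 act and the 28 January 2014 discovery.
Adding the 6 months base period to 28 January 2014 gives a deadline of 28 July 2014, before any tolling.
The period was tolled for 422 days by the emergency suspension of filing deadlines (13 July 2014 to 8 September 2015), pushing the deadline to 23 September 2015.
Yoon filed on 16 September 2015, before the 23 September 2015 deadline, so the action is timely.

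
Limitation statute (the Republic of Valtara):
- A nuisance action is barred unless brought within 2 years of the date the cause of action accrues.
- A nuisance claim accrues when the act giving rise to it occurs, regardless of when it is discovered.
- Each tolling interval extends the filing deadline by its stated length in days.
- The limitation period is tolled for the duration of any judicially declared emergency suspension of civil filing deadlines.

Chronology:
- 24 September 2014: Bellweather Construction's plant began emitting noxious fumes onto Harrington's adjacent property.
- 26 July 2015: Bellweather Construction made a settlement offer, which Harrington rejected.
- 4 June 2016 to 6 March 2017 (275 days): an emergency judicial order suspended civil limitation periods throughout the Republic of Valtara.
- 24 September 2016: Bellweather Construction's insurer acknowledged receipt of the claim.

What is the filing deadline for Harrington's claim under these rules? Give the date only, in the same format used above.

The limitation period began to run on 24 September 2014.
The untolled deadline — 2 years after 24 September 2014 — is 24 September 2016.
Because the emergency suspension of filing deadlines ran from 4 June 2016 to 6 March 2017, the deadline is extended by 275 days to 26 June 2017.
The other events in the timeline have no effect on the limitation period under the stated rules.

26 June 2017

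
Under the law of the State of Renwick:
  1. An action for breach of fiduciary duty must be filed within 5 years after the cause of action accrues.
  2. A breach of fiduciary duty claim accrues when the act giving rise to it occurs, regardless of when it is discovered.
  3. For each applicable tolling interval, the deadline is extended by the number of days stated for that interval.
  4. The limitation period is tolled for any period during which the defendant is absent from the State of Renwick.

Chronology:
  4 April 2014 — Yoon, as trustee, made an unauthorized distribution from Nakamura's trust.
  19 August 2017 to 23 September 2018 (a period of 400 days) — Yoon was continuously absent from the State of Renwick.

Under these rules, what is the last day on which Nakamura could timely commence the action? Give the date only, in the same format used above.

The limitation period began to run on 4 April 2014.
The untolled deadline — 5 years after 4 April 2014 — is 4 April 2019.
The period was tolled for 400 days by the defendant's absence from the jurisdiction (19 August 2017 to 23 September 2018), pushing the deadline to 8 May 2020.

8 May 2020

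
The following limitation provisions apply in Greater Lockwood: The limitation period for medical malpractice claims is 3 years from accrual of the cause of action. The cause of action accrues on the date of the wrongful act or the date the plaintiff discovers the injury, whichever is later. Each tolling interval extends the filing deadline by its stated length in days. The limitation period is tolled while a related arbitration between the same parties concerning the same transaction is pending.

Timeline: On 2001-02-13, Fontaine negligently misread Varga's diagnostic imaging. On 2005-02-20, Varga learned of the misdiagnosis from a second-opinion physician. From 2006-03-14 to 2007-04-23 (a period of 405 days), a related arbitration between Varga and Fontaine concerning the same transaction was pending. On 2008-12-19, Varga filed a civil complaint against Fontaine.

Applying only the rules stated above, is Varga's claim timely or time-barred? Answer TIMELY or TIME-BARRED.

TIMELY

The claim accrued on 2005-02-20 — the later of the 2001-02-13 act and the 2005-02-20 discovery.
The untolled deadline — 3 years after 2005-02-20 — is 2008-02-20.
The period was tolled for 405 days by the pending related arbitration (2006-03-14 to 2007-04-23), pushing the deadline to 2009-03-31.
The 2008-12-19 filing precedes the 2009-03-31 deadline; the claim is timely.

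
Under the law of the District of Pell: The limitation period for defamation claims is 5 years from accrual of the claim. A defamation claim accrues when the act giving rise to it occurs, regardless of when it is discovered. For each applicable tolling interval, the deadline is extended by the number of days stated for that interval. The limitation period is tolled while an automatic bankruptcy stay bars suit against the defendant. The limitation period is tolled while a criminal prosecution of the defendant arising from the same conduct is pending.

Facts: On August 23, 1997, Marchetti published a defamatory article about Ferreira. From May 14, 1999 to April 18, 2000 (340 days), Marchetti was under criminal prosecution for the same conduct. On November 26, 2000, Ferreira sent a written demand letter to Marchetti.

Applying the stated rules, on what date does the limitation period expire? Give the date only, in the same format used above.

July 29, 2003

The claim accrued on August 23, 1997, when the wrongful act occurred.
Adding the 5 years base period to August 23, 1997 gives a deadline of August 23, 2002, before any tolling.
Because the pending criminal prosecution ran from May 14, 1999 to April 18, 2000, the deadline is extended by 340 days to July 29, 2003.
Nothing else in the chronology tolls or restarts the period.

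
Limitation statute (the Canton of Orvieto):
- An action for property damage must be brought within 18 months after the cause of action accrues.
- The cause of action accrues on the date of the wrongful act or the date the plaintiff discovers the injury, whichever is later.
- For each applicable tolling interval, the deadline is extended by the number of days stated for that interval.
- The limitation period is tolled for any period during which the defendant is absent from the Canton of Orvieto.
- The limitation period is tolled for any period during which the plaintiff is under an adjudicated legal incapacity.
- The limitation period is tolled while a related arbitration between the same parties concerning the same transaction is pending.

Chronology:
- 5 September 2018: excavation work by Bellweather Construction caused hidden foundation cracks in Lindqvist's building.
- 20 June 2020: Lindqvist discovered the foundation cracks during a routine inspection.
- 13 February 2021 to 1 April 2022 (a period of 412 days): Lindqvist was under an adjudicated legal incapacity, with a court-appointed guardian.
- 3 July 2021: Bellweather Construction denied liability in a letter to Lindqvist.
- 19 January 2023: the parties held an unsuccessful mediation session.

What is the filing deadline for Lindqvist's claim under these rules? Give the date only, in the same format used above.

Because discovery on 20 June 2020 post-dates the 5 September 2018 act, accrual under the later-of rule falls on 20 June 2020.
The untolled deadline — 18 months after 20 June 2020 — is 20 December 2021.
Because the plaintiff's legal incapacity ran from 13 February 2021 to 1 April 2022, the deadline is extended by 412 days to 5 February 2023.
None of the other events listed affects the running of the period under the stated rules.

5 February 2023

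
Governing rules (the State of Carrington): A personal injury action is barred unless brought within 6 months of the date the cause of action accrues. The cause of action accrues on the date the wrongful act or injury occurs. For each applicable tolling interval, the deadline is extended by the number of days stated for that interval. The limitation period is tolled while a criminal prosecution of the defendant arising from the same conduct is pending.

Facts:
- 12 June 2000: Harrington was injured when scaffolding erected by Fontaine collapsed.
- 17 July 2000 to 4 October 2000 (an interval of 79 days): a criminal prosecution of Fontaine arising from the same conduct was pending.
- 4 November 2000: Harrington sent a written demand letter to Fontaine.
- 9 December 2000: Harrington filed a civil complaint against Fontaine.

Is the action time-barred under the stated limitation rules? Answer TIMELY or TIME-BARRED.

The limitation period began to run on 12 June 2000.
The untolled deadline — 6 months after 12 June 2000 — is 12 December 2000.
Because the pending criminal prosecution ran from 17 July 2000 to 4 October 2000, the deadline is extended by 79 days to 1 March 2001.
None of the other events listed affects the running of the period under the stated rules.
The 9 December 2000 filing precedes the 1 March 2001 deadline; the claim is timely.

TIMELY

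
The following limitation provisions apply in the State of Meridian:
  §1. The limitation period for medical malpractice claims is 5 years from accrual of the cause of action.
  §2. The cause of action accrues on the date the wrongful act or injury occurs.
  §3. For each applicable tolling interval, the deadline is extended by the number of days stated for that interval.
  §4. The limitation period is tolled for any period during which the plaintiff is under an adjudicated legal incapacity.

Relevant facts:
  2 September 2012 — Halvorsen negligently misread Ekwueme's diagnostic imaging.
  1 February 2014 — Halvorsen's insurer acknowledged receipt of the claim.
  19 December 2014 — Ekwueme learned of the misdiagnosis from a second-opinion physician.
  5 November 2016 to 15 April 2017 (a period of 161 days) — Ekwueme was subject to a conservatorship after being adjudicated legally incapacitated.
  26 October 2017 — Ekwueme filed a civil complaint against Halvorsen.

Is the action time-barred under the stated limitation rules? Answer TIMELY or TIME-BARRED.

TIMELY

Accrual is governed by the date of the act, so the period began to run on 2 September 2012; the later discovery on 19 December 2014 is irrelevant under the stated rule.
5 years from 2 September 2012 is 2 September 2017.
The plaintiff's legal incapacity from 5 November 2016 to 15 April 2017 tolled the period for 161 days, extending the deadline to 10 February 2018.
Nothing else in the chronology tolls or restarts the period.
Ekwueme filed on 26 October 2017, before the 10 February 2018 deadline, so the action is timely.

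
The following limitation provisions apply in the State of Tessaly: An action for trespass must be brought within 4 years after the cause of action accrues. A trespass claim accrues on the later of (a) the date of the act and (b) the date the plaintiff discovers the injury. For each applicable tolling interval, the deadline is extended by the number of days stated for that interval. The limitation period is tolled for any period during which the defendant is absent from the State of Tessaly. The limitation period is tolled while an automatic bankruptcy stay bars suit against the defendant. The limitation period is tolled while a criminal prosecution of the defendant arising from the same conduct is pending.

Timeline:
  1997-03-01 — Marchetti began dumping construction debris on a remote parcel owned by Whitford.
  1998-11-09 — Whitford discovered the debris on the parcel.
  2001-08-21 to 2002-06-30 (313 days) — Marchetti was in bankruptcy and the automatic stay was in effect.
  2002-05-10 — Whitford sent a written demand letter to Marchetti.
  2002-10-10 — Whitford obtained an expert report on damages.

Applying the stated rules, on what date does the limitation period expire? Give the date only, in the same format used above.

The claim accrued on 1998-11-09 — the later of the 1997-03-01 act and the 1998-11-09 discovery.
The untolled deadline — 4 years after 1998-11-09 — is 2002-11-09.
The automatic bankruptcy stay from 2001-08-21 to 2002-06-30 tolled the period for 313 days, extending the deadline to 2003-09-18.
None of the other events listed affects the running of the period under the stated rules.

2003-09-18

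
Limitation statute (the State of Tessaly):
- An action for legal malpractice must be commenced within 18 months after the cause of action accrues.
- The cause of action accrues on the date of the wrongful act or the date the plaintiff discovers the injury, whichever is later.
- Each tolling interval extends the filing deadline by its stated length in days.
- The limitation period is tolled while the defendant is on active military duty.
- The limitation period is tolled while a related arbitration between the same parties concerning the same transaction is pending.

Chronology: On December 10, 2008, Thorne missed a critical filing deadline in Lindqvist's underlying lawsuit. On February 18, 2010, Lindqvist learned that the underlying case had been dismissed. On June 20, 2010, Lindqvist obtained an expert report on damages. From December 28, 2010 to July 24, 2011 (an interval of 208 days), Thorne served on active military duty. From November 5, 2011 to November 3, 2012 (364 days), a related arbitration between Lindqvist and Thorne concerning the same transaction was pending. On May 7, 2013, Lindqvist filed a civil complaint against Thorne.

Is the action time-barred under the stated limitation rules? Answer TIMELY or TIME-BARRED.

TIME-BARRED

The claim accrued on February 18, 2010 — the later of the December 10, 2008 act and the February 18, 2010 discovery.
The untolled deadline — 18 months after February 18, 2010 — is August 18, 2011.
The period was tolled for 208 days by the defendant's active military service (December 28, 2010 to July 24, 2011), pushing the deadline to March 13, 2012.
The period was tolled for 364 days by the pending related arbitration (November 5, 2011 to November 3, 2012), pushing the deadline to March 12, 2013.
Nothing else in the chronology tolls or restarts the period.
Lindqvist filed on May 7, 2013, after the March 12, 2013 deadline, so the action is time-barred.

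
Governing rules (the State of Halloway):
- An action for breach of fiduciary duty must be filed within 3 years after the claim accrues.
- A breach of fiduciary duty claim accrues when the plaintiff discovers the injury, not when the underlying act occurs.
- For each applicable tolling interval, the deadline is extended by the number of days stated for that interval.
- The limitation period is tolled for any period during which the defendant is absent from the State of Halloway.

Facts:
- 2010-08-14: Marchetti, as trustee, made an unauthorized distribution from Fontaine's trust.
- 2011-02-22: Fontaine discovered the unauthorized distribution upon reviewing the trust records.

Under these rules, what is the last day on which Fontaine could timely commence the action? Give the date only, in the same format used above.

Under the discovery rule, the claim accrued on 2011-02-22, when Fontaine discovered the injury — not on the 2010-08-14 date of the underlying act.
The untolled deadline — 3 years after 2011-02-22 — is 2014-02-22.

2014-02-22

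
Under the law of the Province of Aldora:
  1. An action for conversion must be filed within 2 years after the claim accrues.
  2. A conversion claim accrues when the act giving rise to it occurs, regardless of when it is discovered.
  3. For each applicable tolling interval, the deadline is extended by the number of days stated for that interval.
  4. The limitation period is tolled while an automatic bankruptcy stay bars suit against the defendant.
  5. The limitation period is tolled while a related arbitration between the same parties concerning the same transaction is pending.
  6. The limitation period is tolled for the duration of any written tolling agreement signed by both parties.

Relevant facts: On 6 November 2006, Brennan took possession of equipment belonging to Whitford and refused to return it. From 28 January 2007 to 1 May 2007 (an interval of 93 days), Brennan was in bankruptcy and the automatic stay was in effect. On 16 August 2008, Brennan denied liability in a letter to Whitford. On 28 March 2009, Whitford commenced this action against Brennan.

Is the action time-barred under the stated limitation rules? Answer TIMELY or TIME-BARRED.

The limitation period began to run on 6 November 2006.
The untolled deadline — 2 years after 6 November 2006 — is 6 November 2008.
The period was tolled for 93 days by the automatic bankruptcy stay (28 January 2007 to 1 May 2007), pushing the deadline to 7 February 2009.
The other events in the timeline have no effect on the limitation period under the stated rules.
Whitford filed on 28 March 2009, after the 7 February 2009 deadline, so the action is time-barred.

TIME-BARRED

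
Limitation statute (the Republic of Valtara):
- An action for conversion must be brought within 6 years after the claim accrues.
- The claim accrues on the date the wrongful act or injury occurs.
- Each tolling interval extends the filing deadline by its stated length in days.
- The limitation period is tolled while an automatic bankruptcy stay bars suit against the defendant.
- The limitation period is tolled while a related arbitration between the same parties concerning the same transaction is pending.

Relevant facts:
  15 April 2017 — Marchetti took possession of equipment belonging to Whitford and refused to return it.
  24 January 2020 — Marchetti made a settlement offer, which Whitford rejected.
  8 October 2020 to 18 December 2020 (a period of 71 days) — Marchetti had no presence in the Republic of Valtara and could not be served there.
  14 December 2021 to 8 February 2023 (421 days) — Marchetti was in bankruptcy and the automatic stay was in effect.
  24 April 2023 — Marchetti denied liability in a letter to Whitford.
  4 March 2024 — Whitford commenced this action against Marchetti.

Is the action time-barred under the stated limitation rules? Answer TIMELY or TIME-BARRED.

The claim accrued on 15 April 2017, when the wrongful act occurred.
6 years from 15 April 2017 is 15 April 2023.
The period was tolled for 421 days by the automatic bankruptcy stay (14 December 2021 to 8 February 2023), pushing the deadline to 9 June 2024.
No stated provision tolls the period for the defendant's absence, so the interval from 8 October 2020 to 18 December 2020 has no effect on the deadline.
The other events in the timeline have no effect on the limitation period under the stated rules.
Filing on 4 March 2024 beat the 9 June 2024 deadline — the action is timely.

TIMELY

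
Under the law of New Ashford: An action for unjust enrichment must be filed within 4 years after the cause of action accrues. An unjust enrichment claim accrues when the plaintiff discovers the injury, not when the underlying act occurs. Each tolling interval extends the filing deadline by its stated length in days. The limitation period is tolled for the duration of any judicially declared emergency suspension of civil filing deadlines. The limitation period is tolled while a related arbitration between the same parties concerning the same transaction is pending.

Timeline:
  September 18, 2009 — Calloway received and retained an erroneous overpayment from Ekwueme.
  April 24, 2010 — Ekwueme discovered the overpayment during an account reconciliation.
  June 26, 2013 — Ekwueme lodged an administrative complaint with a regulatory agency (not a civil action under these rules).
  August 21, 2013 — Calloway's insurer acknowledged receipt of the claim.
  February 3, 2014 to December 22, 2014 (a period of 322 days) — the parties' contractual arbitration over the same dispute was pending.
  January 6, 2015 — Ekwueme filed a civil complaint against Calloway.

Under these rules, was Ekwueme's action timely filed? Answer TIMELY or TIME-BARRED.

TIMELY

Accrual is tied to discovery, so the period began on April 24, 2010 rather than on September 18, 2009 when the act occurred.
4 years from April 24, 2010 is April 24, 2014.
Because the pending related arbitration ran from February 3, 2014 to December 22, 2014, the deadline is extended by 322 days to March 12, 2015.
The other events in the timeline have no effect on the limitation period under the stated rules.
Ekwueme filed on January 6, 2015, before the March 12, 2015 deadline, so the action is timely.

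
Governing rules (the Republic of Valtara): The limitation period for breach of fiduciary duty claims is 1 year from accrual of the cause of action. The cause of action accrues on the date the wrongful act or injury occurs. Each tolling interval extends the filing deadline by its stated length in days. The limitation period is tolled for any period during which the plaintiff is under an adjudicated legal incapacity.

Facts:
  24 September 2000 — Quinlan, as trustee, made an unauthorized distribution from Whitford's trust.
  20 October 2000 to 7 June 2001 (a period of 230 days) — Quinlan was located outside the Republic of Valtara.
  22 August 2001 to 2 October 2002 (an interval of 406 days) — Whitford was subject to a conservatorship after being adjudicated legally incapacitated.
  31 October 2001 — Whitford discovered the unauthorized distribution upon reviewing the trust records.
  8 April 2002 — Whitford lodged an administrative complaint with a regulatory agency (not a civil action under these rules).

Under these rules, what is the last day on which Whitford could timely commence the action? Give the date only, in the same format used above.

4 November 2002

Because the rule ties accrual to occurrence, the claim accrued on 24 September 2000, not on the 31 October 2001 discovery date.
1 year from 24 September 2000 is 24 September 2001.
The period was tolled for 406 days by the plaintiff's legal incapacity (22 August 2001 to 2 October 2002), pushing the deadline to 4 November 2002.
Although the defendant's absence ran from 20 October 2000 to 7 June 2001, the stated rules do not make that a tolling event, so it is disregarded.
None of the other events listed affects the running of the period under the stated rules.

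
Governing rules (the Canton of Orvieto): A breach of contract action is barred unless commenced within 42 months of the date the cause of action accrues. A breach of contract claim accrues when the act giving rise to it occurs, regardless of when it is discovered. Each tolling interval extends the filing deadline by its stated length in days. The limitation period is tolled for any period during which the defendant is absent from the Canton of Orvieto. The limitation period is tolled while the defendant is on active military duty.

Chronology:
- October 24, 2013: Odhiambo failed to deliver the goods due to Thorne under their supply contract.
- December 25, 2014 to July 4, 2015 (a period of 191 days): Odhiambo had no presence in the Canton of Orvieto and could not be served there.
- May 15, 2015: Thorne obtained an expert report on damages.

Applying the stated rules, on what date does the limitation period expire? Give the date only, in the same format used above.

November 1, 2017

The claim accrued on October 24, 2013, when the wrongful act occurred.
The untolled deadline — 42 months after October 24, 2013 — is April 24, 2017.
Because the defendant's absence from the jurisdiction ran from December 25, 2014 to July 4, 2015, the deadline is extended by 191 days to November 1, 2017.
None of the other events listed affects the running of the period under the stated rules.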